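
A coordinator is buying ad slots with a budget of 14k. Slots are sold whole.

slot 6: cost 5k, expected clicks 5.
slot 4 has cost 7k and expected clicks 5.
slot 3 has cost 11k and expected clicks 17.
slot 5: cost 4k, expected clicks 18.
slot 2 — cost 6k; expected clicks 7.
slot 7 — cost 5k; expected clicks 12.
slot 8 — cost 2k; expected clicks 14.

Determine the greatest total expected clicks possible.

44

Allowing fractional choices, the relaxed optimum would be about 48.6, but ad slots are indivisible.
slot 6 + slot 5 + slot 8: cost 5 + 4 + 2 = 11 ≤ 14, expected clicks 5 + 18 + 14 = 37.
slot 5 + slot 7 + slot 8: cost 4 + 5 + 2 = 11 ≤ 14, expected clicks 18 + 12 + 14 = 44.
slot 5 + slot 2 + slot 8: cost 4 + 6 + 2 = 12 ≤ 14, expected clicks 18 + 7 + 14 = 39.
Best is slot 5, slot 7, and slot 8 with total expected clicks 44.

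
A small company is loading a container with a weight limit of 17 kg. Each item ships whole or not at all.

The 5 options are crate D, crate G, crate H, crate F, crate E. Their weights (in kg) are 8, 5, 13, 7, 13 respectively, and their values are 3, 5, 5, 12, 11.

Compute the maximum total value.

17

Take crate G and crate F: weight 5 + 7 = 12 ≤ 17, value 5 + 12 = 17.
No other feasible combination does better.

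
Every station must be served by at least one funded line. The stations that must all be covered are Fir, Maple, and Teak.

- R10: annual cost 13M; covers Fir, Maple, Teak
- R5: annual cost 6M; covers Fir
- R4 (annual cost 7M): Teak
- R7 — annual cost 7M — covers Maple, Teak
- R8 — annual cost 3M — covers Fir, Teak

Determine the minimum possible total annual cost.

Choose R7 and R8: together they cover Fir, Maple, Teak — every station.
Total annual cost: 7 + 3 = 10.

10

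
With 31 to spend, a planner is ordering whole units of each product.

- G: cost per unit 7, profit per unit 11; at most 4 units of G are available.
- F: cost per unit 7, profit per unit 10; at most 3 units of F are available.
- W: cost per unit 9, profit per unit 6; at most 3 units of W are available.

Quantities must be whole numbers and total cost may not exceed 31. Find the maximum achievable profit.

4×G: cost 28 ≤ 31, profit 4·11 = 44.
3×G and 1×F: cost 28 ≤ 31, profit 3·11 + 1·10 = 43.
Best is 44.

44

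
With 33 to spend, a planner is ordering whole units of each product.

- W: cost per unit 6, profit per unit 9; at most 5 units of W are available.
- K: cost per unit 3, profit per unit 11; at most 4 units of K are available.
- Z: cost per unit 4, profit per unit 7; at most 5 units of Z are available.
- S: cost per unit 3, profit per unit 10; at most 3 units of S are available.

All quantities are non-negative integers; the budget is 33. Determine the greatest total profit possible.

95

Take 4×K, 3×Z, and 3×S: cost 33 ≤ 33, profit 4·11 + 3·7 + 3·10 = 95.
K has the best ratio (11/3) and is taken to its limit of 4; remaining capacity is filled optimally with the others.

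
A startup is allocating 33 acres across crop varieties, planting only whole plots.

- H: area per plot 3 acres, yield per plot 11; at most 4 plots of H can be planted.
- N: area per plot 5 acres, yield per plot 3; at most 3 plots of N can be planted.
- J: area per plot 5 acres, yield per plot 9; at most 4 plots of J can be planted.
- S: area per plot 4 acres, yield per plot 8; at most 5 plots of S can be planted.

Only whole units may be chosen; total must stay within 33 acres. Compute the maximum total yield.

Take 4×H, 1×J, and 4×S: area 33 ≤ 33, yield 4·11 + 1·9 + 4·8 = 85.
H has the best ratio (11/3) and is taken to its limit of 4; remaining capacity is filled optimally with the others.

85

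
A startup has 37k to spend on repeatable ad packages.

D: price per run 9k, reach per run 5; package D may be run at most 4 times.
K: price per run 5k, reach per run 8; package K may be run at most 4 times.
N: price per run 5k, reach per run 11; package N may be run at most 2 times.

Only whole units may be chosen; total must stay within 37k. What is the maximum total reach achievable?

54

N has the best ratio (11/5); taking only N gives at most 2×11 = 22 (stopped by the supply cap of 2).
Mixing does better — 4×K and 2×N: price 30 ≤ 37, reach 4·8 + 2·11 = 54.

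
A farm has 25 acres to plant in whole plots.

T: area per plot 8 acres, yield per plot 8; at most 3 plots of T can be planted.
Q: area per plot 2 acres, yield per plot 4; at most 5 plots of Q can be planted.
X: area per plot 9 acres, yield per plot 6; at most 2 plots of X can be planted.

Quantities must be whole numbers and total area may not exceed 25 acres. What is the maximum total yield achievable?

Q has the best ratio (4/2); taking only Q gives at most 5×4 = 20 (stopped by the supply cap of 5).
Mixing does better — 2×T and 4×Q: area 24 ≤ 25, yield 2·8 + 4·4 = 32.

32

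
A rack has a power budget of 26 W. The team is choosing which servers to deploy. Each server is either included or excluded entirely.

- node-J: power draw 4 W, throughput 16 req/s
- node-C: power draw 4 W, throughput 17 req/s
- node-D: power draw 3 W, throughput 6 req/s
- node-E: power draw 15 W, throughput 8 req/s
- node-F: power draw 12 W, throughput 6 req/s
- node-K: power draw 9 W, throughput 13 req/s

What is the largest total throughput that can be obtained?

Allowing fractional choices, the relaxed optimum would be about 55.2, but servers are indivisible.
node-J + node-C + node-K: power draw 4 + 4 + 9 = 17 ≤ 26, throughput 16 + 17 + 13 = 46.
node-J + node-C + node-D + node-E: power draw 4 + 4 + 3 + 15 = 26 ≤ 26, throughput 16 + 17 + 6 + 8 = 47.
node-J + node-C + node-D + node-K: power draw 4 + 4 + 3 + 9 = 20 ≤ 26, throughput 16 + 17 + 6 + 13 = 52.
Best is node-J, node-C, node-D, and node-K with total throughput 52.

52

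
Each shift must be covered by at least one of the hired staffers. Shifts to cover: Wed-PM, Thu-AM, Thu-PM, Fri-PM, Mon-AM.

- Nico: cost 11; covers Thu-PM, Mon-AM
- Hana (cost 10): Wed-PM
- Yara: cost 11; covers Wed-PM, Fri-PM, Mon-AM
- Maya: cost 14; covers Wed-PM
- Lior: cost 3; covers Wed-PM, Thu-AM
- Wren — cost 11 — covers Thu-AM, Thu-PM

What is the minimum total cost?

The greedy cost-per-new-shift heuristic would pick Lior, Nico, and Yara for 25, but a cheaper cover exists.
Choose Yara and Wren: together they cover Wed-PM, Thu-AM, Thu-PM, Fri-PM, Mon-AM — every shift.
Total cost: 11 + 11 = 22.
No cover costs less than 22.

22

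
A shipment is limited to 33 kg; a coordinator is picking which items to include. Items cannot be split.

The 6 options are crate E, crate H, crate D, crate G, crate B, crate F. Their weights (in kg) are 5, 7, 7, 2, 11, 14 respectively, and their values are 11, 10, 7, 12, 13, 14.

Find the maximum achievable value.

53

Take crate E, crate H, crate D, crate G, and crate B: weight 5 + 7 + 7 + 2 + 11 = 32 ≤ 33, value 11 + 10 + 7 + 12 + 13 = 53.
No other feasible combination does better.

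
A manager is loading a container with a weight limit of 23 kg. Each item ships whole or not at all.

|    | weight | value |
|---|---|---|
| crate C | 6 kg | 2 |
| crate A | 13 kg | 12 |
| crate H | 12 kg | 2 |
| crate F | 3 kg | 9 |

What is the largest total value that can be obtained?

23

crate C + crate A: weight 6 + 13 = 19 ≤ 23, value 2 + 12 = 14.
crate C + crate A + crate F: weight 6 + 13 + 3 = 22 ≤ 23, value 2 + 12 + 9 = 23.
crate A + crate F: weight 13 + 3 = 16 ≤ 23, value 12 + 9 = 21.
Best is crate C, crate A, and crate F with total value 23.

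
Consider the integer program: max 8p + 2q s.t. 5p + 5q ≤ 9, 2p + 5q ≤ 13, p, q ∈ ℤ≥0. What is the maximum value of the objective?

Relaxing integrality, the LP optimum is 14.40 at (p,q) = (1.8, 0), which is not an integer point.
(p,q)=(1,0): 5·1+5·0=5≤9, 2·1+5·0=2≤13, objective 8.
(p,q)=(0,1): 5·0+5·1=5≤9, 2·0+5·1=5≤13, objective 2.
(p,q)=(0,0): 5·0+5·0=0≤9, 2·0+5·0=0≤13, objective 0.
No feasible integer point exceeds 8.

8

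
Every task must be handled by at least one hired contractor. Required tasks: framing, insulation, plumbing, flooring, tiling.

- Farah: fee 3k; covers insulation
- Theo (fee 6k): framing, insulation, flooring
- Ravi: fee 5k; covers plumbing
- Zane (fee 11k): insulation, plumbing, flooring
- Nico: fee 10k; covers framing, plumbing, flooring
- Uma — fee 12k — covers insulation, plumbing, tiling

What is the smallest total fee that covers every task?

18

The greedy cost-per-new-task heuristic would pick Theo, Ravi, and Uma for 23, but a cheaper cover exists.
Choose Theo and Uma: together they cover framing, insulation, plumbing, flooring, tiling — every task.
Total fee: 6 + 12 = 18.
No cover costs less than 18.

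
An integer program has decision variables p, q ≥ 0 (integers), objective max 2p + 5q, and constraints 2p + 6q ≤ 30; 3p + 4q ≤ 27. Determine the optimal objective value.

The continuous relaxation peaks at (4.2, 3.6) with value 26.40; rounding to a feasible lattice point costs some objective.
(p,q)=(3,4) is feasible, giving 26.
(p,q)=(5,3) is feasible, giving 25.
The best lattice point is (3,4), giving 26.

26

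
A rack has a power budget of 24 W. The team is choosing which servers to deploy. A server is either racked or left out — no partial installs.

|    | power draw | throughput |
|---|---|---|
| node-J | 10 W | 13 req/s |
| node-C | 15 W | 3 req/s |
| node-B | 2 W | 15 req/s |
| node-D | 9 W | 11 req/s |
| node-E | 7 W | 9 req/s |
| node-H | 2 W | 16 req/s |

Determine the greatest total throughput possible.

This is an integer program with binary decision variables.
Allowing fractional choices, the relaxed optimum would be about 56.7, but servers are indivisible.
node-J + node-B + node-D + node-H: power draw 10 + 2 + 9 + 2 = 23 ≤ 24, throughput 13 + 15 + 11 + 16 = 55.
node-J + node-B + node-E + node-H: power draw 10 + 2 + 7 + 2 = 21 ≤ 24, throughput 13 + 15 + 9 + 16 = 53.
Best is node-J, node-B, node-D, and node-H with total throughput 55.

55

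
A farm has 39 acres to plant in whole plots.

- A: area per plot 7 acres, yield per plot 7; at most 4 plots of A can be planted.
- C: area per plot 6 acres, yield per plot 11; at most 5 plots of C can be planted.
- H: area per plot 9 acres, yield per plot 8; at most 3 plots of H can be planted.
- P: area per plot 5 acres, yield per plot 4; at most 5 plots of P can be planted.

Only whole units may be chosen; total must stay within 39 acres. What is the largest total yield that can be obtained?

63

5×C and 1×H: area 39 ≤ 39, yield 5·11 + 1·8 = 63.
1×A and 5×C: area 37 ≤ 39, yield 1·7 + 5·11 = 62.
Best is 63.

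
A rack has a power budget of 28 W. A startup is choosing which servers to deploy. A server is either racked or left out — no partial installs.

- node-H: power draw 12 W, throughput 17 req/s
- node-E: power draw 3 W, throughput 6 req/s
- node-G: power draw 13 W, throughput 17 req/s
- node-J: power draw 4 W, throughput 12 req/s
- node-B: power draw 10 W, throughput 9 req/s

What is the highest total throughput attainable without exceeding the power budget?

40

Treat it as a binary knapsack problem.
node-H + node-E + node-G: power draw 12 + 3 + 13 = 28 ≤ 28, throughput 17 + 6 + 17 = 40.
node-H + node-J + node-B: power draw 12 + 4 + 10 = 26 ≤ 28, throughput 17 + 12 + 9 = 38.
node-G + node-J + node-B: power draw 13 + 4 + 10 = 27 ≤ 28, throughput 17 + 12 + 9 = 38.
Best is node-H, node-E, and node-G with total throughput 40.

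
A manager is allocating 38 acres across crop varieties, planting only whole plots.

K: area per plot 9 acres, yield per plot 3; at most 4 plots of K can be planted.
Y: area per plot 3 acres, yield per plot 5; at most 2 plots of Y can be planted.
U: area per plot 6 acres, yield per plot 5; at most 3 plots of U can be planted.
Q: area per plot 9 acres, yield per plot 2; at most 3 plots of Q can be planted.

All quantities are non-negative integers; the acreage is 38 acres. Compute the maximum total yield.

Y has the best ratio (5/3); taking only Y gives at most 2×5 = 10 (stopped by the supply cap of 2).
Mixing does better — 1×K, 2×Y, and 3×U: area 33 ≤ 38, yield 1·3 + 2·5 + 3·5 = 28.

28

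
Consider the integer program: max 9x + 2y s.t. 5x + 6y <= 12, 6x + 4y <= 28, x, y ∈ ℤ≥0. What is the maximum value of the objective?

Relaxing integrality, the LP optimum is 21.60 at (x,y) = (2.4, 0), which is not an integer point.
(x,y)=(2,0): 5·2+6·0=10≤12, 6·2+4·0=12≤28, objective 18.
(x,y)=(1,1): 5·1+6·1=11≤12, 6·1+4·1=10≤28, objective 11.
(x,y)=(1,0): 5·1+6·0=5≤12, 6·1+4·0=6≤28, objective 9.
The best lattice point is (2,0), giving 18.

18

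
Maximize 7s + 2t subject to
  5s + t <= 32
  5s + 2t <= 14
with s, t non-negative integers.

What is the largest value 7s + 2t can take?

Relaxing integrality, the LP optimum is 19.60 at (s,t) = (2.8, 0), which is not an integer point.
(s,t)=(2,2): 5·2+1·2=12≤32, 5·2+2·2=14≤14, objective 18.
(s,t)=(2,1): 5·2+1·1=11≤32, 5·2+2·1=12≤14, objective 16.
(s,t)=(2,0): 5·2+1·0=10≤32, 5·2+2·0=10≤14, objective 14.
No feasible integer point exceeds 18.

18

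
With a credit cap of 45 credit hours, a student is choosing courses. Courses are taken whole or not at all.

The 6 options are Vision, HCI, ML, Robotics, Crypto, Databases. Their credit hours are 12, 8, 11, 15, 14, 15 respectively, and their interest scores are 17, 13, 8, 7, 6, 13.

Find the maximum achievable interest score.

This is a 0-1 knapsack instance.
Vision + HCI + Databases: credit hours 12 + 8 + 15 = 35 ≤ 45, interest score 17 + 13 + 13 = 43.
Vision + HCI + ML + Crypto: credit hours 12 + 8 + 11 + 14 = 45 ≤ 45, interest score 17 + 13 + 8 + 6 = 44.
Best is Vision, HCI, ML, and Crypto with total interest score 44.

44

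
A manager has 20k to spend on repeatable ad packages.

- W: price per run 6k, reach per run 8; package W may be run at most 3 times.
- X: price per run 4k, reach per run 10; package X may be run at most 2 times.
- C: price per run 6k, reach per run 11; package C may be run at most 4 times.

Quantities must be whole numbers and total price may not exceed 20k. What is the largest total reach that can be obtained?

X has the best ratio (10/4); taking only X gives at most 2×10 = 20 (stopped by the supply cap of 2).
Mixing does better — 2×X and 2×C: price 20 ≤ 20, reach 2·10 + 2·11 = 42.

42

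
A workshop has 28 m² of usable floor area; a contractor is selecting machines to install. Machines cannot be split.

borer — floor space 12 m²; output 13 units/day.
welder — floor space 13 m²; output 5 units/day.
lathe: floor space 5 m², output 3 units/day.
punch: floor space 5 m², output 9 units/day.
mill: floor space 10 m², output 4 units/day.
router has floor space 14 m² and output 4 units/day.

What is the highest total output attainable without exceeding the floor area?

26

borer + punch + mill: floor space 12 + 5 + 10 = 27 ≤ 28, output 13 + 9 + 4 = 26.
borer + lathe + punch: floor space 12 + 5 + 5 = 22 ≤ 28, output 13 + 3 + 9 = 25.
Best is borer, punch, and mill with total output 26.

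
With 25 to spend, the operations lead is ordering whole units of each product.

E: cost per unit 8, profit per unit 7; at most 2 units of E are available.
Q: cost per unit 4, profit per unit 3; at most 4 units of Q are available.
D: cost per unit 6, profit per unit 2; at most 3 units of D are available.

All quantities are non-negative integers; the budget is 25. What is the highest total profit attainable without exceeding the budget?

This is a bounded integer knapsack.
E has the best ratio (7/8); taking only E gives at most 2×7 = 14 (stopped by the supply cap of 2).
Mixing does better — 2×E and 2×Q: cost 24 ≤ 25, profit 2·7 + 2·3 = 20.

20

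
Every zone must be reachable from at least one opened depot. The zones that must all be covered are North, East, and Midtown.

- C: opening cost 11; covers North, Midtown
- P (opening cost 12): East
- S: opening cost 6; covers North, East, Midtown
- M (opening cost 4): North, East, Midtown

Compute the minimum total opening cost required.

4

This is a weighted set-cover instance.
M alone covers North, East, Midtown — every zone.
Total opening cost: 4.
No cover costs less than 4.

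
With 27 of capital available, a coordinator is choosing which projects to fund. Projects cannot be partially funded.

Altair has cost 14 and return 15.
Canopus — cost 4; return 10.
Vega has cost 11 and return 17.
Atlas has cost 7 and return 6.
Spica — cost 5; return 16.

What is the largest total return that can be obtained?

This is a 0-1 knapsack instance.
Allowing fractional choices, the relaxed optimum would be about 50.5, but projects are indivisible.
Altair + Canopus + Spica: cost 14 + 4 + 5 = 23 ≤ 27, return 15 + 10 + 16 = 41.
Canopus + Vega + Spica: cost 4 + 11 + 5 = 20 ≤ 27, return 10 + 17 + 16 = 43.
Canopus + Vega + Atlas + Spica: cost 4 + 11 + 7 + 5 = 27 ≤ 27, return 10 + 17 + 6 + 16 = 49.
Best is Canopus, Vega, Atlas, and Spica with total return 49.

49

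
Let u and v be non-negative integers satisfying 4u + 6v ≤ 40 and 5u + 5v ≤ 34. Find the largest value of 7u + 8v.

48

(u,v)=(0,6): 4·0+6·6=36≤40, 5·0+5·6=30≤34, objective 48.
(u,v)=(1,5): 4·1+6·5=34≤40, 5·1+5·5=30≤34, objective 47.
(u,v)=(0,5): 4·0+6·5=30≤40, 5·0+5·5=25≤34, objective 40.
The best lattice point is (0,6), giving 48.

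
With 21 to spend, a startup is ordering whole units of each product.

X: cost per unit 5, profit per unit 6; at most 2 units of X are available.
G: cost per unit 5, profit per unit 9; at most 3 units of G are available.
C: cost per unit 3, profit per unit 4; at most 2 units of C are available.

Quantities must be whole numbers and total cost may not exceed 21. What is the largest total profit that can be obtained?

35

This is a bounded integer knapsack.
3×G and 2×C: cost 21 ≤ 21, profit 3·9 + 2·4 = 35.
1×X and 3×G: cost 20 ≤ 21, profit 1·6 + 3·9 = 33.
Best is 35.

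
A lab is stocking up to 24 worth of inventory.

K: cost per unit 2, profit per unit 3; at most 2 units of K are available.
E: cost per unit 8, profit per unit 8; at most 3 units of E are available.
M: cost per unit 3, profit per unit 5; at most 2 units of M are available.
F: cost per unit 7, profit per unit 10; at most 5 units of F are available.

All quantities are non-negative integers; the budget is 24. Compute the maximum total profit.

36

Take 2×K, 2×M, and 2×F: cost 24 ≤ 24, profit 2·3 + 2·5 + 2·10 = 36.
M has the best ratio (5/3) and is taken to its limit of 2; remaining capacity is filled optimally with the others.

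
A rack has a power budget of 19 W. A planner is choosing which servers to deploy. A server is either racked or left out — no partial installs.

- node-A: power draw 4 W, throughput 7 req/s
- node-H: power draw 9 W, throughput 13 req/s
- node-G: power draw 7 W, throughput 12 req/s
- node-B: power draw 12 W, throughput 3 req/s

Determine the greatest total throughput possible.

node-A + node-H: power draw 4 + 9 = 13 ≤ 19, throughput 7 + 13 = 20.
node-H + node-G: power draw 9 + 7 = 16 ≤ 19, throughput 13 + 12 = 25.
node-A + node-G: power draw 4 + 7 = 11 ≤ 19, throughput 7 + 12 = 19.
Best is node-H and node-G with total throughput 25.

25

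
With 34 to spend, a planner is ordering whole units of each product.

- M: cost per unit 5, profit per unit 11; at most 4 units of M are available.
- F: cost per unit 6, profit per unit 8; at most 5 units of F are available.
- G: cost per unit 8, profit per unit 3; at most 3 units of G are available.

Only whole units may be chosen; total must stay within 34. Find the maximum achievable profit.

M has the best ratio (11/5); taking only M gives at most 4×11 = 44 (stopped by the supply cap of 4).
Mixing does better — 4×M and 2×F: cost 32 ≤ 34, profit 4·11 + 2·8 = 60.

60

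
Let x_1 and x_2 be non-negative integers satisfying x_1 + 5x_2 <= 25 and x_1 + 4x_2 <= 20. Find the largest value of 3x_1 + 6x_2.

(x_1,x_2)=(20,0): 1·20+5·0=20≤25, 1·20+4·0=20≤20, objective 60.
(x_1,x_2)=(19,0): 1·19+5·0=19≤25, 1·19+4·0=19≤20, objective 57.
No feasible integer point exceeds 60.

60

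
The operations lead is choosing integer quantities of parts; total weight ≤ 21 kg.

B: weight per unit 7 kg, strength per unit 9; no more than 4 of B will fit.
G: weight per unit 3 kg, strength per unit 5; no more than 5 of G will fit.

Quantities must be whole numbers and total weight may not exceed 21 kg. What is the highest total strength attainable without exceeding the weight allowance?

This is a bounded integer knapsack.
2×B and 2×G: weight 20 ≤ 21, strength 2·9 + 2·5 = 28.
1×B and 4×G: weight 19 ≤ 21, strength 1·9 + 4·5 = 29.
Best is 29.

29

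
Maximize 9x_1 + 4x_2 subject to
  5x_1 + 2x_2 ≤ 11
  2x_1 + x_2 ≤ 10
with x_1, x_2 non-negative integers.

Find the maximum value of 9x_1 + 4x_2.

Relaxing integrality, the LP optimum is 22.00 at (x_1,x_2) = (0, 5.5), which is not an integer point.
(x_1,x_2)=(1,3): 5·1+2·3=11≤11, 2·1+1·3=5≤10, objective 21.
(x_1,x_2)=(0,5): 5·0+2·5=10≤11, 2·0+1·5=5≤10, objective 20.
The best lattice point is (1,3), giving 21.

21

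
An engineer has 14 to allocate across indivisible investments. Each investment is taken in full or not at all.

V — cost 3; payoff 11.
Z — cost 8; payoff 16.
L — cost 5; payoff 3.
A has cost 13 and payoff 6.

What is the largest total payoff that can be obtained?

Allowing fractional choices, the relaxed optimum would be about 28.8, but investments are indivisible.
V + Z: cost 3 + 8 = 11 ≤ 14, payoff 11 + 16 = 27.
Z + L: cost 8 + 5 = 13 ≤ 14, payoff 16 + 3 = 19.
Best is V and Z with total payoff 27.

27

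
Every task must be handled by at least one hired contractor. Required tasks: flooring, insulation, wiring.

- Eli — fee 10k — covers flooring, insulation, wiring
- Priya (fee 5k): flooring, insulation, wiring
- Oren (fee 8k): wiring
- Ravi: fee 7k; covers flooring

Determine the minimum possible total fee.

5

This is an integer covering problem.
Priya alone covers flooring, insulation, wiring — every task.
Total fee: 5.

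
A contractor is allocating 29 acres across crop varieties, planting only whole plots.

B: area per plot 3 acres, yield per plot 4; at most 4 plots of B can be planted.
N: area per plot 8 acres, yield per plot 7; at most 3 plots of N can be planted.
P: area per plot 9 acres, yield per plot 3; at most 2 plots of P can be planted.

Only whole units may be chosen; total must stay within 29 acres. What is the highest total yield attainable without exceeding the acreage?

30

B has the best ratio (4/3); taking only B gives at most 4×4 = 16 (stopped by the supply cap of 4).
Mixing does better — 4×B and 2×N: area 28 ≤ 29, yield 4·4 + 2·7 = 30.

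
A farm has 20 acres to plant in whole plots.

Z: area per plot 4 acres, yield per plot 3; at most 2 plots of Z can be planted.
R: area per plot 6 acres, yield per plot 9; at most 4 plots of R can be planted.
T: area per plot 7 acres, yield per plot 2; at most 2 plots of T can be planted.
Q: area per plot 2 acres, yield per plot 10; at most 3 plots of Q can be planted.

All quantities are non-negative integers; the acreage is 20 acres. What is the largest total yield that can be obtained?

48

2×Z, 1×R, and 3×Q: area 20 ≤ 20, yield 2·3 + 1·9 + 3·10 = 45.
2×R and 3×Q: area 18 ≤ 20, yield 2·9 + 3·10 = 48.
Best is 48.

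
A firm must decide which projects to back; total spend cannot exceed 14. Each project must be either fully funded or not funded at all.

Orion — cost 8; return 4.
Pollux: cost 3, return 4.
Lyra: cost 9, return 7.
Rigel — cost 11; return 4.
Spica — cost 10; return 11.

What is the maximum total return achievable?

15

Allowing fractional choices, the relaxed optimum would be about 15.8, but projects are indivisible.
Pollux + Lyra: cost 3 + 9 = 12 ≤ 14, return 4 + 7 = 11.
Spica: cost 10 ≤ 14, return 11.
Pollux + Spica: cost 3 + 10 = 13 ≤ 14, return 4 + 11 = 15.
Best is Pollux and Spica with total return 15.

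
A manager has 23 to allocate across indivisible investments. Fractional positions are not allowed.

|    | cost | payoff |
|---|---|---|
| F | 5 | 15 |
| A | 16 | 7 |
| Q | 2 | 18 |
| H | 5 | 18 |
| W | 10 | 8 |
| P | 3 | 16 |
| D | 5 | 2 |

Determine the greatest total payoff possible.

Allowing fractional choices, the relaxed optimum would be about 73.4, but investments are indivisible.
F + Q + H + P: cost 5 + 2 + 5 + 3 = 15 ≤ 23, payoff 15 + 18 + 18 + 16 = 67.
Q + H + W + P: cost 2 + 5 + 10 + 3 = 20 ≤ 23, payoff 18 + 18 + 8 + 16 = 60.
F + Q + H + P + D: cost 5 + 2 + 5 + 3 + 5 = 20 ≤ 23, payoff 15 + 18 + 18 + 16 + 2 = 69.
Best is F, Q, H, P, and D with total payoff 69.

69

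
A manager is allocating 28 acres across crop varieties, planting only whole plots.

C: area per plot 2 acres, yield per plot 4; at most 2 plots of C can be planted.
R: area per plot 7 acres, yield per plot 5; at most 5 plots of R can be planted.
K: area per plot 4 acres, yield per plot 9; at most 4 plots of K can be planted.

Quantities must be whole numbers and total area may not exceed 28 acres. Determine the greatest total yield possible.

1×C, 1×R, and 4×K: area 25 ≤ 28, yield 1·4 + 1·5 + 4·9 = 45.
2×C, 1×R, and 4×K: area 27 ≤ 28, yield 2·4 + 1·5 + 4·9 = 49.
Best is 49.

49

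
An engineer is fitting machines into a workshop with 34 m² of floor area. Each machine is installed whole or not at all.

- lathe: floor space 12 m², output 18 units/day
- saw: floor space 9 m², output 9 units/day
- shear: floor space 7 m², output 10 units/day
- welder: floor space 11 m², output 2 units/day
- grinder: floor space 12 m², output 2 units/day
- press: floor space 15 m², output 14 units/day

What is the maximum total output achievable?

Take lathe, shear, and press: floor space 12 + 7 + 15 = 34 ≤ 34, output 18 + 10 + 14 = 42.
No other feasible combination does better.

42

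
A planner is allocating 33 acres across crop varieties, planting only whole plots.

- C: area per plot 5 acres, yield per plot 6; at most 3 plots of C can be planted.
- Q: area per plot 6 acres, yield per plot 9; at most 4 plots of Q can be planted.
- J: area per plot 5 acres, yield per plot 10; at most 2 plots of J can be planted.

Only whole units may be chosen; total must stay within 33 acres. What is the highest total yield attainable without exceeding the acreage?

53

J has the best ratio (10/5); taking only J gives at most 2×10 = 20 (stopped by the supply cap of 2).
Mixing does better — 1×C, 3×Q, and 2×J: area 33 ≤ 33, yield 1·6 + 3·9 + 2·10 = 53.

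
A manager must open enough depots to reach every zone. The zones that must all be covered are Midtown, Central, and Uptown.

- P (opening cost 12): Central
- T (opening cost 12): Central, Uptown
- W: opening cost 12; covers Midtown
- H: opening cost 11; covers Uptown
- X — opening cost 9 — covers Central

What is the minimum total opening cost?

Choose T and W: together they cover Midtown, Central, Uptown — every zone.
Total opening cost: 12 + 12 = 24.
No cover costs less than 24.

24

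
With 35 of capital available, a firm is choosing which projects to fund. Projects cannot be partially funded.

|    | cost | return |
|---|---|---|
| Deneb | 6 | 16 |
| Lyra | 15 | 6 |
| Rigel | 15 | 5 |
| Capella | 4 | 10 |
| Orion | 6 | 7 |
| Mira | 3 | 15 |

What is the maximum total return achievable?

Deneb + Lyra + Capella + Orion + Mira: cost 6 + 15 + 4 + 6 + 3 = 34 ≤ 35, return 16 + 6 + 10 + 7 + 15 = 54.
Deneb + Rigel + Capella + Orion + Mira: cost 6 + 15 + 4 + 6 + 3 = 34 ≤ 35, return 16 + 5 + 10 + 7 + 15 = 53.
Best is Deneb, Lyra, Capella, Orion, and Mira with total return 54.

54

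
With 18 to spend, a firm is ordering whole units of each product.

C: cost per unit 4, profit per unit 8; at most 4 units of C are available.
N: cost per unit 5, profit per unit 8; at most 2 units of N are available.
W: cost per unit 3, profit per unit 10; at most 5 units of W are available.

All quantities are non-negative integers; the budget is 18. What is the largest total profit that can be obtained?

50

Take 5×W: cost 15 ≤ 18, profit 5·10 = 50.
W has the best ratio (10/3) and is taken to its limit of 5; remaining capacity is filled optimally with the others.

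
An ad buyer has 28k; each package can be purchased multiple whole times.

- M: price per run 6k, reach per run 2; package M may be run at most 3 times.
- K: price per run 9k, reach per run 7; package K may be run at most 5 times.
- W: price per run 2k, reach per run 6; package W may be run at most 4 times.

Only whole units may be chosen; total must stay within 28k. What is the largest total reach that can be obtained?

38

W has the best ratio (6/2); taking only W gives at most 4×6 = 24 (stopped by the supply cap of 4).
Mixing does better — 2×K and 4×W: price 26 ≤ 28, reach 2·7 + 4·6 = 38.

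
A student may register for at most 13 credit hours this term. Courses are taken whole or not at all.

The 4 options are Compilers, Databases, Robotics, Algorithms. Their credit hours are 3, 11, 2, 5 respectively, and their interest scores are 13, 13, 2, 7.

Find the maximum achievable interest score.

Compilers + Robotics: credit hours 3 + 2 = 5 ≤ 13, interest score 13 + 2 = 15.
Compilers + Algorithms: credit hours 3 + 5 = 8 ≤ 13, interest score 13 + 7 = 20.
Compilers + Robotics + Algorithms: credit hours 3 + 2 + 5 = 10 ≤ 13, interest score 13 + 2 + 7 = 22.
Best is Compilers, Robotics, and Algorithms with total interest score 22.

22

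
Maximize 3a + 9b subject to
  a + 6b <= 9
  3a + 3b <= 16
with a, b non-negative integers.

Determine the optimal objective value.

18

(a,b)=(3,1): 1·3+6·1=9≤9, 3·3+3·1=12≤16, objective 18.
(a,b)=(2,1): 1·2+6·1=8≤9, 3·2+3·1=9≤16, objective 15.
(a,b)=(5,0): 1·5+6·0=5≤9, 3·5+3·0=15≤16, objective 15.
The best lattice point is (3,1), giving 18.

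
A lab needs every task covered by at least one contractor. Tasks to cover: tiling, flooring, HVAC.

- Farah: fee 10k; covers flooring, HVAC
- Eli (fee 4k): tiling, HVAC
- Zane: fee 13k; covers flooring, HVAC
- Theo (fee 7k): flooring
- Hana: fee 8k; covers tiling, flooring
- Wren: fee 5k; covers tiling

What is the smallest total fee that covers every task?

Choose Eli and Theo: together they cover tiling, flooring, HVAC — every task.
Total fee: 4 + 7 = 11.

11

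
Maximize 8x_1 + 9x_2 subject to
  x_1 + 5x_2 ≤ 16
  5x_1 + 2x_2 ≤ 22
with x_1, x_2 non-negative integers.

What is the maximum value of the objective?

Relaxing integrality, the LP optimum is 49.83 at (x_1,x_2) = (3.39, 2.52), which is not an integer point.
(x_1,x_2)=(3,2) is feasible, giving 42.
(x_1,x_2)=(4,1) is feasible, giving 41.
Maximum is 42 at (x_1,x_2)=(3,2).

42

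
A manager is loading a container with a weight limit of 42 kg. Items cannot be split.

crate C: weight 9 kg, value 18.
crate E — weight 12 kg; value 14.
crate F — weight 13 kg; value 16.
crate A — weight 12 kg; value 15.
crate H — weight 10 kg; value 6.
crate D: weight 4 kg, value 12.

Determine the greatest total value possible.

61

This is a 0-1 knapsack instance.
crate C + crate E + crate F + crate D: weight 9 + 12 + 13 + 4 = 38 ≤ 42, value 18 + 14 + 16 + 12 = 60.
crate C + crate F + crate A + crate D: weight 9 + 13 + 12 + 4 = 38 ≤ 42, value 18 + 16 + 15 + 12 = 61.
crate C + crate E + crate A + crate D: weight 9 + 12 + 12 + 4 = 37 ≤ 42, value 18 + 14 + 15 + 12 = 59.
Best is crate C, crate F, crate A, and crate D with total value 61.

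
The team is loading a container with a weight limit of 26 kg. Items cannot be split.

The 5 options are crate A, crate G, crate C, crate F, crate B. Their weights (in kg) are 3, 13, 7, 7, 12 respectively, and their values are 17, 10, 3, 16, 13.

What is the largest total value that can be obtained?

Allowing fractional choices, the relaxed optimum would be about 49.1, but items are indivisible.
crate A + crate F + crate B: weight 3 + 7 + 12 = 22 ≤ 26, value 17 + 16 + 13 = 46.
crate A + crate G + crate F: weight 3 + 13 + 7 = 23 ≤ 26, value 17 + 10 + 16 = 43.
crate A + crate C + crate F: weight 3 + 7 + 7 = 17 ≤ 26, value 17 + 3 + 16 = 36.
Best is crate A, crate F, and crate B with total value 46.

46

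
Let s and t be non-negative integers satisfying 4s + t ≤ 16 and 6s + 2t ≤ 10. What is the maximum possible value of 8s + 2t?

12

(s,t)=(1,2): 4·1+1·2=6≤16, 6·1+2·2=10≤10, objective 12.
(s,t)=(1,1): 4·1+1·1=5≤16, 6·1+2·1=8≤10, objective 10.
(s,t)=(1,0): 4·1+1·0=4≤16, 6·1+2·0=6≤10, objective 8.
(s,t)=(0,3): 4·0+1·3=3≤16, 6·0+2·3=6≤10, objective 6.
No feasible integer point exceeds 12.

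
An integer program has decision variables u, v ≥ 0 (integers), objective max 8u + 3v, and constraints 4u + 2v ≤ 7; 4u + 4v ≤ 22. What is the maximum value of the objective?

The continuous relaxation peaks at (1.75, 0) with value 14.00; rounding to a feasible lattice point costs some objective.
(u,v)=(1,1) is feasible, giving 11.
(u,v)=(1,0) is feasible, giving 8.
(u,v)=(0,2) is feasible, giving 6.
No feasible integer point exceeds 11.

11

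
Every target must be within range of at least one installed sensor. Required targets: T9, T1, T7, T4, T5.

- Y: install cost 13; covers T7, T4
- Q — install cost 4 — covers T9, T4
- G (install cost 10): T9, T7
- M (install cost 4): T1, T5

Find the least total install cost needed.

Choose Q, G, and M: together they cover T9, T1, T7, T4, T5 — every target.
Total install cost: 4 + 10 + 4 = 18.
No cover costs less than 18.

18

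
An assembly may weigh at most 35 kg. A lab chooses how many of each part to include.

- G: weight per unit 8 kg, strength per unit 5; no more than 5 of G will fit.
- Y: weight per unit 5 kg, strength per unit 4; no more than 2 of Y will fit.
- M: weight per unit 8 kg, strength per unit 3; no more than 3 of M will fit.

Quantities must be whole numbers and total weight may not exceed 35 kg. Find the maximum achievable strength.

2×G, 2×Y, and 1×M: weight 34 ≤ 35, strength 2·5 + 2·4 + 1·3 = 21.
3×G and 2×Y: weight 34 ≤ 35, strength 3·5 + 2·4 = 23.
Best is 23.

23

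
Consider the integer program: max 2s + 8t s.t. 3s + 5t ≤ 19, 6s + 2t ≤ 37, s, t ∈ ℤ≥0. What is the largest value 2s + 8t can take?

The continuous relaxation peaks at (0, 3.8) with value 30.40; rounding to a feasible lattice point costs some objective.
(s,t)=(1,3): 3·1+5·3=18≤19, 6·1+2·3=12≤37, objective 26.
(s,t)=(0,3): 3·0+5·3=15≤19, 6·0+2·3=6≤37, objective 24.
(s,t)=(2,2): 3·2+5·2=16≤19, 6·2+2·2=16≤37, objective 20.
(s,t)=(1,2): 3·1+5·2=13≤19, 6·1+2·2=10≤37, objective 18.
Maximum is 26 at (s,t)=(1,3).

26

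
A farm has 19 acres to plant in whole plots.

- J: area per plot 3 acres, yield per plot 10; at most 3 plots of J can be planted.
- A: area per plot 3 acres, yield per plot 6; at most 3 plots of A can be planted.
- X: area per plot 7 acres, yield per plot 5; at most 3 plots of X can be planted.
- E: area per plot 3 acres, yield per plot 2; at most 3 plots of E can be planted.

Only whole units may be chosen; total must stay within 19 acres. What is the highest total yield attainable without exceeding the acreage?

48

J has the best ratio (10/3); taking only J gives at most 3×10 = 30 (stopped by the supply cap of 3).
Mixing does better — 3×J and 3×A: area 18 ≤ 19, yield 3·10 + 3·6 = 48.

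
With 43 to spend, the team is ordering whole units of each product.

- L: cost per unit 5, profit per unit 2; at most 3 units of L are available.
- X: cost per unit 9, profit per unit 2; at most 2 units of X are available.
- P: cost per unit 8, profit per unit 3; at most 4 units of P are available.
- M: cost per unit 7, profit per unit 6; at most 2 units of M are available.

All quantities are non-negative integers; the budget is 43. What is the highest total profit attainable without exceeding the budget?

23

M has the best ratio (6/7); taking only M gives at most 2×6 = 12 (stopped by the supply cap of 2).
Mixing does better — 1×L, 3×P, and 2×M: cost 43 ≤ 43, profit 1·2 + 3·3 + 2·6 = 23.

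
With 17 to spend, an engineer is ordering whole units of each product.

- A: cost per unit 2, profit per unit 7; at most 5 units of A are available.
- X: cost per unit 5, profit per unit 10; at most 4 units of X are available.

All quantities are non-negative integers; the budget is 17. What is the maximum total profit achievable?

45

This is a bounded integer knapsack.
A has the best ratio (7/2); taking only A gives at most 5×7 = 35 (stopped by the supply cap of 5).
Mixing does better — 5×A and 1×X: cost 15 ≤ 17, profit 5·7 + 1·10 = 45.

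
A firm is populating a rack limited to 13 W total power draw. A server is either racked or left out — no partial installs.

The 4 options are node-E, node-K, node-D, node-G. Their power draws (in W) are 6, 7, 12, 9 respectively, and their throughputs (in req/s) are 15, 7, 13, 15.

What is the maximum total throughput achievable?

22

Treat it as a binary knapsack problem.
Take node-E and node-K: power draw 6 + 7 = 13 ≤ 13, throughput 15 + 7 = 22.
No other feasible combination does better.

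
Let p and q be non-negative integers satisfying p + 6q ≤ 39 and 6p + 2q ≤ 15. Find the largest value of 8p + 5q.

30

(p,q)=(0,6): 1·0+6·6=36≤39, 6·0+2·6=12≤15, objective 30.
(p,q)=(0,5): 1·0+6·5=30≤39, 6·0+2·5=10≤15, objective 25.
Maximum is 30 at (p,q)=(0,6).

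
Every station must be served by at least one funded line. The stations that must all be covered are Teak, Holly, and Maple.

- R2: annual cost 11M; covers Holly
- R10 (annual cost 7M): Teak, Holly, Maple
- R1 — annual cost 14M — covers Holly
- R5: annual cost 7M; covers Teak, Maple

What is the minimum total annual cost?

7

R10 alone covers Teak, Holly, Maple — every station.
Total annual cost: 7.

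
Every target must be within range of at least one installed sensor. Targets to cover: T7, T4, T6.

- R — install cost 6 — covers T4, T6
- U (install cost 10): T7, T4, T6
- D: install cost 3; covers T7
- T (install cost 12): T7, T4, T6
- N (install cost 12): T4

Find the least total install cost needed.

Choose R and D: together they cover T7, T4, T6 — every target.
Total install cost: 6 + 3 = 9.
No cover costs less than 9.

9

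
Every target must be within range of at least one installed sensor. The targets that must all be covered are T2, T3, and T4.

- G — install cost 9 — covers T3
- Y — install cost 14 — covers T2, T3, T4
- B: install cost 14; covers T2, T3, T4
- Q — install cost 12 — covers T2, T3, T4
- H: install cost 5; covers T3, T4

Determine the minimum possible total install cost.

12

Q alone covers T2, T3, T4 — every target.
Total install cost: 12.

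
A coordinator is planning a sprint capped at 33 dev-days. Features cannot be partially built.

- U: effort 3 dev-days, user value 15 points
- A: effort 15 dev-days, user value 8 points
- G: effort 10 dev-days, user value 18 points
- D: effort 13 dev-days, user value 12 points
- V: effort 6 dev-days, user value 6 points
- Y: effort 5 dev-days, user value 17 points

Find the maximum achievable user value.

62

This is an integer program with binary decision variables.
Take U, G, D, and Y: effort 3 + 10 + 13 + 5 = 31 ≤ 33, user value 15 + 18 + 12 + 17 = 62.
No other feasible combination does better.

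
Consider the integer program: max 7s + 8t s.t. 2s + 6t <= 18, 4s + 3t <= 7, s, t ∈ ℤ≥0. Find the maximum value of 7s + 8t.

Relaxing integrality, the LP optimum is 18.67 at (s,t) = (0, 2.33), which is not an integer point.
(s,t)=(0,2): 2·0+6·2=12≤18, 4·0+3·2=6≤7, objective 16.
(s,t)=(1,1): 2·1+6·1=8≤18, 4·1+3·1=7≤7, objective 15.
(s,t)=(0,1): 2·0+6·1=6≤18, 4·0+3·1=3≤7, objective 8.
No feasible integer point exceeds 16.

16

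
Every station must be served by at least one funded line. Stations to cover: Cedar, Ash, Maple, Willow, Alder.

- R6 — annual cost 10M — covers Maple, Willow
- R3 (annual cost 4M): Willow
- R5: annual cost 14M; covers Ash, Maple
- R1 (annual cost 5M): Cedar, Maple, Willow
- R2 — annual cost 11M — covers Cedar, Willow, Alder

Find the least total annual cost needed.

The greedy cost-per-new-station heuristic would pick R1, R2, and R5 for 30, but a cheaper cover exists.
Choose R5 and R2: together they cover Cedar, Ash, Maple, Willow, Alder — every station.
Total annual cost: 14 + 11 = 25.
No cover costs less than 25.

25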